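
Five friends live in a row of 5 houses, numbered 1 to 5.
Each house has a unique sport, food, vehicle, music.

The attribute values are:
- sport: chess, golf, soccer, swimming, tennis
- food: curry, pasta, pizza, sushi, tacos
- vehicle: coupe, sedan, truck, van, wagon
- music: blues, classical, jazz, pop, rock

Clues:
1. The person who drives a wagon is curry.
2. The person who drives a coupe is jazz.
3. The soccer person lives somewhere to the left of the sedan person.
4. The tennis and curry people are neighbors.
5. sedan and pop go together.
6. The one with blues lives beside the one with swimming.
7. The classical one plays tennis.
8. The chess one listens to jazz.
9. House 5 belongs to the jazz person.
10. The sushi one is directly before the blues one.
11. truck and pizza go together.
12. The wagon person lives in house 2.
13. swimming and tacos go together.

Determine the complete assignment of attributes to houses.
Solution:

House | Sport | Food | Vehicle | Music
--------------------------------------
  1   | tennis | sushi | van | classical
  2   | soccer | curry | wagon | blues
  3   | swimming | tacos | sedan | pop
  4   | golf | pizza | truck | rock
  5   | chess | pasta | coupe | jazz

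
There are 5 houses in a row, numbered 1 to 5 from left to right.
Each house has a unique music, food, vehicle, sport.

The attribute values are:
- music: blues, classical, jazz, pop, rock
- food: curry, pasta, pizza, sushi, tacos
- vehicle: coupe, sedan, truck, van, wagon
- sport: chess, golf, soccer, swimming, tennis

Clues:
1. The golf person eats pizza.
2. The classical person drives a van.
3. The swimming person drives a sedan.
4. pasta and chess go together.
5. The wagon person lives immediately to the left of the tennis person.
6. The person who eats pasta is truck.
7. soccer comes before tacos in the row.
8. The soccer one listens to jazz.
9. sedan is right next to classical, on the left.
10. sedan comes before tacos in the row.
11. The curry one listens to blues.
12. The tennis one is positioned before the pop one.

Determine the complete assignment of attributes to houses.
Solution:

House | Music | Food | Vehicle | Sport
--------------------------------------
  1   | blues | curry | sedan | swimming
  2   | classical | pizza | van | golf
  3   | jazz | sushi | wagon | soccer
  4   | rock | tacos | coupe | tennis
  5   | pop | pasta | truck | chess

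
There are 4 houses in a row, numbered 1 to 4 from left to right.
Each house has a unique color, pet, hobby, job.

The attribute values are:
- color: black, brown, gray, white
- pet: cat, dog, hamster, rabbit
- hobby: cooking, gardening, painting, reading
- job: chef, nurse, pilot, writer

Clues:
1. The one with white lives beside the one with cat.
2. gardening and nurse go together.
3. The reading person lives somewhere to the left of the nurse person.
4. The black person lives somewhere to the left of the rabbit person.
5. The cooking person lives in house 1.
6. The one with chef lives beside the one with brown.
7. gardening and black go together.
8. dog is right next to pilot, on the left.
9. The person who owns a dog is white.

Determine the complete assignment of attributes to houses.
Solution:

House | Color | Pet | Hobby | Job
---------------------------------
  1   | white | dog | cooking | chef
  2   | brown | cat | reading | pilot
  3   | black | hamster | gardening | nurse
  4   | gray | rabbit | painting | writer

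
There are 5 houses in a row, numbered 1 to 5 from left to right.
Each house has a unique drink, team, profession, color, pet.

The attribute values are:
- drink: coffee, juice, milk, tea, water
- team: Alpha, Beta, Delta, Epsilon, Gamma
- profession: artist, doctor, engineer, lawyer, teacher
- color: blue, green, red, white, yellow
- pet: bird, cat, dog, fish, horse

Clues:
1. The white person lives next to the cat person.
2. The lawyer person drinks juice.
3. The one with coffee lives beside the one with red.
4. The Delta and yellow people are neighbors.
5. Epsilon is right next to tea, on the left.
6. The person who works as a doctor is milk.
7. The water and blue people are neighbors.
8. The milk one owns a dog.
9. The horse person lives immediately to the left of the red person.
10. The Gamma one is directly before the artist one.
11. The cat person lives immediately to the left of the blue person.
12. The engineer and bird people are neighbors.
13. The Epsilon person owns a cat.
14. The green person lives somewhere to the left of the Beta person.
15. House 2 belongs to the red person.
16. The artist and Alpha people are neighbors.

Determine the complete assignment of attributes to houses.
Solution:

House | Drink | Team | Profession | Color | Pet
-----------------------------------------------
  1   | coffee | Gamma | teacher | white | horse
  2   | water | Epsilon | artist | red | cat
  3   | tea | Alpha | engineer | blue | fish
  4   | juice | Delta | lawyer | green | bird
  5   | milk | Beta | doctor | yellow | dog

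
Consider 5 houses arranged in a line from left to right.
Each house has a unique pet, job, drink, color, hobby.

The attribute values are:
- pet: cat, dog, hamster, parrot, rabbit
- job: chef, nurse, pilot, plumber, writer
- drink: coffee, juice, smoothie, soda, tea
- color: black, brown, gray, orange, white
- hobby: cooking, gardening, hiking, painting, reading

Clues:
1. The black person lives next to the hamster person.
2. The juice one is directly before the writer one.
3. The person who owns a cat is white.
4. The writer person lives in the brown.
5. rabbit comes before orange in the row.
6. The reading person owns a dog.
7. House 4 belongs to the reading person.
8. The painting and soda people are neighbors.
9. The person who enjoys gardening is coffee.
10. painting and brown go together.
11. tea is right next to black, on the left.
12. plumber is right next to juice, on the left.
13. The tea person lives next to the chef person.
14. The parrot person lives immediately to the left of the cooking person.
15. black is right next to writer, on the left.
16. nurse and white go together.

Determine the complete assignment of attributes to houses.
Solution:

House | Pet | Job | Drink | Color | Hobby
-----------------------------------------
  1   | parrot | plumber | tea | gray | hiking
  2   | rabbit | chef | juice | black | cooking
  3   | hamster | writer | smoothie | brown | painting
  4   | dog | pilot | soda | orange | reading
  5   | cat | nurse | coffee | white | gardening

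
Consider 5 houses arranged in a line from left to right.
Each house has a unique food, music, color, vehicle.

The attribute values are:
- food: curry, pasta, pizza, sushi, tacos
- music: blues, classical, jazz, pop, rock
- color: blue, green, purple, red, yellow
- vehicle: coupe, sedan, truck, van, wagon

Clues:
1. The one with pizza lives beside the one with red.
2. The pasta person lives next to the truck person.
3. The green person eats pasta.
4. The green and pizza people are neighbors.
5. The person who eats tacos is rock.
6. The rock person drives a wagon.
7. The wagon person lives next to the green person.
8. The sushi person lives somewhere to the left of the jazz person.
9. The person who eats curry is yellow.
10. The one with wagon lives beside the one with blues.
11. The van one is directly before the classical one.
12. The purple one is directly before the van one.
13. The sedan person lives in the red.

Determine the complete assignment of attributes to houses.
Solution:

House | Food | Music | Color | Vehicle
--------------------------------------
  1   | tacos | rock | purple | wagon
  2   | pasta | blues | green | van
  3   | pizza | classical | blue | truck
  4   | sushi | pop | red | sedan
  5   | curry | jazz | yellow | coupe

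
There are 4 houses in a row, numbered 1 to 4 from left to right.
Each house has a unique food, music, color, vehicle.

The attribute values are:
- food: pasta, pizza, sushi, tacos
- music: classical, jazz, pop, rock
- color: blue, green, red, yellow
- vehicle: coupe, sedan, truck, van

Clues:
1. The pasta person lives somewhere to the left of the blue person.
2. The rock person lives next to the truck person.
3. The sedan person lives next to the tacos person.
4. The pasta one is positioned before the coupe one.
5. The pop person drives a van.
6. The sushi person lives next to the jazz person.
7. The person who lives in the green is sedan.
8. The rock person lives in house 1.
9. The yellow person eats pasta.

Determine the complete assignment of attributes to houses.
Solution:

House | Food | Music | Color | Vehicle
--------------------------------------
  1   | sushi | rock | green | sedan
  2   | tacos | jazz | red | truck
  3   | pasta | pop | yellow | van
  4   | pizza | classical | blue | coupe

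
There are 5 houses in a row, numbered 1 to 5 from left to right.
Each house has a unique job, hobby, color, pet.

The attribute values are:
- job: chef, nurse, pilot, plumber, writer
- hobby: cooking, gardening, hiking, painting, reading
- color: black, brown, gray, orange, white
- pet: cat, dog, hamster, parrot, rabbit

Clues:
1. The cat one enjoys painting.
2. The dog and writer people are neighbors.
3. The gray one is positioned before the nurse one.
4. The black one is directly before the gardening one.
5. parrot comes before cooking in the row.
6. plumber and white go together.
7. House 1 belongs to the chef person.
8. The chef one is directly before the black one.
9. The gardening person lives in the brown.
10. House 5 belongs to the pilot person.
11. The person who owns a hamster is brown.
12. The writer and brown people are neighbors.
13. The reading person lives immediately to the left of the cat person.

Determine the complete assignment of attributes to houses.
Solution:

House | Job | Hobby | Color | Pet
---------------------------------
  1   | chef | reading | gray | dog
  2   | writer | painting | black | cat
  3   | nurse | gardening | brown | hamster
  4   | plumber | hiking | white | parrot
  5   | pilot | cooking | orange | rabbit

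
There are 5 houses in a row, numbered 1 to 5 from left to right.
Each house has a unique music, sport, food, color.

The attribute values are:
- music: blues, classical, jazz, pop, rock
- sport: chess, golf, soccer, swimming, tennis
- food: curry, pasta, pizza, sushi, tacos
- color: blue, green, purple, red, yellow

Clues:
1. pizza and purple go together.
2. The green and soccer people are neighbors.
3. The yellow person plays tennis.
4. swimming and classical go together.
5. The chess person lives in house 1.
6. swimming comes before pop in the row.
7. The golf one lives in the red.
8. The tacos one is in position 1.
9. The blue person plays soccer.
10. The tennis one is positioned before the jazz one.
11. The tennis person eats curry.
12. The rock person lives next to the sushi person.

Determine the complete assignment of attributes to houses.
Solution:

House | Music | Sport | Food | Color
------------------------------------
  1   | rock | chess | tacos | green
  2   | blues | soccer | sushi | blue
  3   | classical | swimming | pizza | purple
  4   | pop | tennis | curry | yellow
  5   | jazz | golf | pasta | red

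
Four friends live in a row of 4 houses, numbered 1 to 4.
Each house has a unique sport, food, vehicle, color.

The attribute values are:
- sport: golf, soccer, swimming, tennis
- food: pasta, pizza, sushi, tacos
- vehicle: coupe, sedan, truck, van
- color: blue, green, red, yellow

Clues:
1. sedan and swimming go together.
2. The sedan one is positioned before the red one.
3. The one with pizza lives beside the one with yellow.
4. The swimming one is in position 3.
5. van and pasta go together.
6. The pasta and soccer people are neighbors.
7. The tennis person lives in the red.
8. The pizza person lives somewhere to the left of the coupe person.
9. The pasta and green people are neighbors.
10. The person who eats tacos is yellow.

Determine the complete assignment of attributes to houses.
Solution:

House | Sport | Food | Vehicle | Color
--------------------------------------
  1   | golf | pasta | van | blue
  2   | soccer | pizza | truck | green
  3   | swimming | tacos | sedan | yellow
  4   | tennis | sushi | coupe | red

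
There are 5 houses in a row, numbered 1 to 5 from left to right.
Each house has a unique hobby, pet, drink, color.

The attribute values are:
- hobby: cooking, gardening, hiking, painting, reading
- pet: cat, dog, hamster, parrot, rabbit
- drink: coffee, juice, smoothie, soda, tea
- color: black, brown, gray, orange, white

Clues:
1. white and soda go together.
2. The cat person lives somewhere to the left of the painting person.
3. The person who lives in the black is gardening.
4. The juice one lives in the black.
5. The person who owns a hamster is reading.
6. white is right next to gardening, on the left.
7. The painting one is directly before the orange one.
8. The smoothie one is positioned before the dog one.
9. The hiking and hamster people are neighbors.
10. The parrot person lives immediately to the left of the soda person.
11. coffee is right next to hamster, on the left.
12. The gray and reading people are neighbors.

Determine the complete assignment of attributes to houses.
Solution:

House | Hobby | Pet | Drink | Color
-----------------------------------
  1   | hiking | parrot | coffee | gray
  2   | reading | hamster | soda | white
  3   | gardening | cat | juice | black
  4   | painting | rabbit | smoothie | brown
  5   | cooking | dog | tea | orange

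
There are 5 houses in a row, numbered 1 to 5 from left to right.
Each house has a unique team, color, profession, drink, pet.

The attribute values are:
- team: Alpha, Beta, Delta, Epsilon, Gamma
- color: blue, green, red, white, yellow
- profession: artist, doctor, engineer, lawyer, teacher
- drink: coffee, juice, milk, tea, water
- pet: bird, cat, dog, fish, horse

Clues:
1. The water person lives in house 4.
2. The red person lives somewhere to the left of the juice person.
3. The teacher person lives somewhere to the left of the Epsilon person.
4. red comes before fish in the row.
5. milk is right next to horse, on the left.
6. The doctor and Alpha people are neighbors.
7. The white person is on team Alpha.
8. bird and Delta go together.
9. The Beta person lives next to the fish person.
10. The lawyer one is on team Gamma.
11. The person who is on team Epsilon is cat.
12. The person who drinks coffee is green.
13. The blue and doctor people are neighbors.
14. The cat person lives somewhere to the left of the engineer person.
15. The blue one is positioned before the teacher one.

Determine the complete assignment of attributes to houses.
Solution:

House | Team | Color | Profession | Drink | Pet
-----------------------------------------------
  1   | Gamma | blue | lawyer | milk | dog
  2   | Beta | red | doctor | tea | horse
  3   | Alpha | white | teacher | juice | fish
  4   | Epsilon | yellow | artist | water | cat
  5   | Delta | green | engineer | coffee | bird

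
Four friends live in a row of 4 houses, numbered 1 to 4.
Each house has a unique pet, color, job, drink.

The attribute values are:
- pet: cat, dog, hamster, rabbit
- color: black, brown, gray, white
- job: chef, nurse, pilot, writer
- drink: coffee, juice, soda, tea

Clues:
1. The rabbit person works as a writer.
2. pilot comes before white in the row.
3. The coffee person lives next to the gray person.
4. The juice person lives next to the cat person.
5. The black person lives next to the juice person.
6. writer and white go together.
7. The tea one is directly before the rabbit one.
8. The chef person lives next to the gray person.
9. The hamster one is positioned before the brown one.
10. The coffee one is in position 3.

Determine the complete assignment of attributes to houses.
Solution:

House | Pet | Color | Job | Drink
---------------------------------
  1   | hamster | black | pilot | tea
  2   | rabbit | white | writer | juice
  3   | cat | brown | chef | coffee
  4   | dog | gray | nurse | soda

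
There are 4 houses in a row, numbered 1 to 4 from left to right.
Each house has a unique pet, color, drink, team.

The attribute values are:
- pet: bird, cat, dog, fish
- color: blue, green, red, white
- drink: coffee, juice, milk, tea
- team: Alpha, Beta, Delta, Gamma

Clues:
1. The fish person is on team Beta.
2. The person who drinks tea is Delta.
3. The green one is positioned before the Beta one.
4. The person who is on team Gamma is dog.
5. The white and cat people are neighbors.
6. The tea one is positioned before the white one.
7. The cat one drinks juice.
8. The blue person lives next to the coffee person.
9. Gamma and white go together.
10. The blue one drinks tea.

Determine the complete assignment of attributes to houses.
Solution:

House | Pet | Color | Drink | Team
----------------------------------
  1   | bird | blue | tea | Delta
  2   | dog | white | coffee | Gamma
  3   | cat | green | juice | Alpha
  4   | fish | red | milk | Beta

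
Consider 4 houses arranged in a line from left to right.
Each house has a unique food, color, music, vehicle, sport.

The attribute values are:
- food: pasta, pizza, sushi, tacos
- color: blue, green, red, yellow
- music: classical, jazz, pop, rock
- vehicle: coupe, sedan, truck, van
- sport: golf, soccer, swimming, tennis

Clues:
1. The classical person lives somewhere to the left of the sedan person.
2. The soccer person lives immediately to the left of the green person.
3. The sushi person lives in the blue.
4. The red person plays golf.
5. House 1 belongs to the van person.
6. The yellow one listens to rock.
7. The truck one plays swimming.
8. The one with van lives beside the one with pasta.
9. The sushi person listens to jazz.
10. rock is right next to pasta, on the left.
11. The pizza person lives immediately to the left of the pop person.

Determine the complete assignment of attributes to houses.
Solution:

House | Food | Color | Music | Vehicle | Sport
----------------------------------------------
  1   | pizza | yellow | rock | van | soccer
  2   | pasta | green | pop | truck | swimming
  3   | tacos | red | classical | coupe | golf
  4   | sushi | blue | jazz | sedan | tennis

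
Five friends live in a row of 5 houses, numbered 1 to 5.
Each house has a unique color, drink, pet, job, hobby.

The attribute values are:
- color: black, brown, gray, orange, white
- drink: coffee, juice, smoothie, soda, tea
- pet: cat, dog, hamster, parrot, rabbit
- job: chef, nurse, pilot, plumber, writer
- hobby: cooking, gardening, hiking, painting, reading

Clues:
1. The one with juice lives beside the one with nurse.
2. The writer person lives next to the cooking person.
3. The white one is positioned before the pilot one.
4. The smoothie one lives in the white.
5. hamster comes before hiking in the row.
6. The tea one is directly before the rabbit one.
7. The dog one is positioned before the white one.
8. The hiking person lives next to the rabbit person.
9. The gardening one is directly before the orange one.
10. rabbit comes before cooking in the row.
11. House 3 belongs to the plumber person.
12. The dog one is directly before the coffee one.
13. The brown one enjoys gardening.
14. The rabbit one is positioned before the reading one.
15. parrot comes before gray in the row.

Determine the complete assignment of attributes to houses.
Solution:

House | Color | Drink | Pet | Job | Hobby
-----------------------------------------
  1   | brown | juice | hamster | chef | gardening
  2   | orange | tea | dog | nurse | hiking
  3   | black | coffee | rabbit | plumber | painting
  4   | white | smoothie | parrot | writer | reading
  5   | gray | soda | cat | pilot | cooking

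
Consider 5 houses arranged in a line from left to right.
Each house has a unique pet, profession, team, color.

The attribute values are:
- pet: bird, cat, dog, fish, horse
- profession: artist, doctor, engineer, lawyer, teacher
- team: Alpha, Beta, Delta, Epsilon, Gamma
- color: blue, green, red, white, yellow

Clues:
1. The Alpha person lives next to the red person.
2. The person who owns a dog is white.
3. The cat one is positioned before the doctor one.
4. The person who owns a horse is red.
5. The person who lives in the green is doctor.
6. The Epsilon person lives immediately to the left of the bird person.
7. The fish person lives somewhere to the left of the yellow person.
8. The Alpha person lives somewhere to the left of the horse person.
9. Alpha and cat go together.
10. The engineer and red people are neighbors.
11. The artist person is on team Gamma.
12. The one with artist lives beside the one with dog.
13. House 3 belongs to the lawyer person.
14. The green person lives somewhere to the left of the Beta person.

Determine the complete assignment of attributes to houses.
Solution:

House | Pet | Profession | Team | Color
---------------------------------------
  1   | cat | engineer | Alpha | blue
  2   | horse | artist | Gamma | red
  3   | dog | lawyer | Delta | white
  4   | fish | doctor | Epsilon | green
  5   | bird | teacher | Beta | yellow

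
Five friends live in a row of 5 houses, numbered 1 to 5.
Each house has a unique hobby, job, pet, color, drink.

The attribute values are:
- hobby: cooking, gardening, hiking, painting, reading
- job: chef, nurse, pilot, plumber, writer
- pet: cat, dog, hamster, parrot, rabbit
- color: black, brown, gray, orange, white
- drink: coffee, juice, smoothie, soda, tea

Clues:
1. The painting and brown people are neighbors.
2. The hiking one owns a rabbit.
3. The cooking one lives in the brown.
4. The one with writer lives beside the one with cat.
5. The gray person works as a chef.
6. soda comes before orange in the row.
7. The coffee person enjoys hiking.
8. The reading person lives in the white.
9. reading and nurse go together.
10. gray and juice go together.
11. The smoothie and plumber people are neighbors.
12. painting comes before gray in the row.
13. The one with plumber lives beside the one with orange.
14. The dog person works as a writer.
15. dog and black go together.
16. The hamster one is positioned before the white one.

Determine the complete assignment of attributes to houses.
Solution:

House | Hobby | Job | Pet | Color | Drink
-----------------------------------------
  1   | painting | writer | dog | black | smoothie
  2   | cooking | plumber | cat | brown | soda
  3   | hiking | pilot | rabbit | orange | coffee
  4   | gardening | chef | hamster | gray | juice
  5   | reading | nurse | parrot | white | tea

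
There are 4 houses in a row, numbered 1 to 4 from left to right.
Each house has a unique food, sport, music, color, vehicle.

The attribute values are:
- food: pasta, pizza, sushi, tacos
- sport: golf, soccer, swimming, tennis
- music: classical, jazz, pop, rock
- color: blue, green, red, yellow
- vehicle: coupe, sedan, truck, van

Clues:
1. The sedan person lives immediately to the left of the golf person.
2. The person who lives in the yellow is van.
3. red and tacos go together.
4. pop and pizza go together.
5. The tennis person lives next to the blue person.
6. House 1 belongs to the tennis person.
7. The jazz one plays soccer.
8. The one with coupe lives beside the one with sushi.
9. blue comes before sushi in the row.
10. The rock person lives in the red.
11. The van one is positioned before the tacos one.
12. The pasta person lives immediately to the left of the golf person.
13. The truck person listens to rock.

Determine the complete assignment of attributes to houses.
Solution:

House | Food | Sport | Music | Color | Vehicle
----------------------------------------------
  1   | pasta | tennis | classical | green | sedan
  2   | pizza | golf | pop | blue | coupe
  3   | sushi | soccer | jazz | yellow | van
  4   | tacos | swimming | rock | red | truck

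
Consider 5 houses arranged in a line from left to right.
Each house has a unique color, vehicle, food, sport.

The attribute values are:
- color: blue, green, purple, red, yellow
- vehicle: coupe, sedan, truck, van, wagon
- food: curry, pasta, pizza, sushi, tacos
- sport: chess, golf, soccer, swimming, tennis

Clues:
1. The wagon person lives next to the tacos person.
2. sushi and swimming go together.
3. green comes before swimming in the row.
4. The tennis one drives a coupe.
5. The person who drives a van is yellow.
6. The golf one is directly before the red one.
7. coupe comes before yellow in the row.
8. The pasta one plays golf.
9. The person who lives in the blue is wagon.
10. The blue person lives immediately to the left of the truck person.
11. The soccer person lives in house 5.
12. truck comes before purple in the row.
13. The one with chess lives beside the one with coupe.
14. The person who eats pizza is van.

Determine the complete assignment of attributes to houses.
Solution:

House | Color | Vehicle | Food | Sport
--------------------------------------
  1   | blue | wagon | pasta | golf
  2   | red | truck | tacos | chess
  3   | green | coupe | curry | tennis
  4   | purple | sedan | sushi | swimming
  5   | yellow | van | pizza | soccer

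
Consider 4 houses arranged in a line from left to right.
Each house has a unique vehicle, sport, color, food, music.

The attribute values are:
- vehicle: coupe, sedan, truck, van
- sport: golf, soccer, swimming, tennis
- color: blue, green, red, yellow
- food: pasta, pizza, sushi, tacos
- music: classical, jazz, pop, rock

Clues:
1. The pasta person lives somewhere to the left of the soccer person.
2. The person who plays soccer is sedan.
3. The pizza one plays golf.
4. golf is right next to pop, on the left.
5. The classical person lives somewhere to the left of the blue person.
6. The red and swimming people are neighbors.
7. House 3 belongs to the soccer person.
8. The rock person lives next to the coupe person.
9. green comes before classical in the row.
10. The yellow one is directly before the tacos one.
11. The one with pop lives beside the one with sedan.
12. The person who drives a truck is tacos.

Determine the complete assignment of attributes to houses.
Solution:

House | Vehicle | Sport | Color | Food | Music
----------------------------------------------
  1   | van | golf | red | pizza | rock
  2   | coupe | swimming | green | pasta | pop
  3   | sedan | soccer | yellow | sushi | classical
  4   | truck | tennis | blue | tacos | jazz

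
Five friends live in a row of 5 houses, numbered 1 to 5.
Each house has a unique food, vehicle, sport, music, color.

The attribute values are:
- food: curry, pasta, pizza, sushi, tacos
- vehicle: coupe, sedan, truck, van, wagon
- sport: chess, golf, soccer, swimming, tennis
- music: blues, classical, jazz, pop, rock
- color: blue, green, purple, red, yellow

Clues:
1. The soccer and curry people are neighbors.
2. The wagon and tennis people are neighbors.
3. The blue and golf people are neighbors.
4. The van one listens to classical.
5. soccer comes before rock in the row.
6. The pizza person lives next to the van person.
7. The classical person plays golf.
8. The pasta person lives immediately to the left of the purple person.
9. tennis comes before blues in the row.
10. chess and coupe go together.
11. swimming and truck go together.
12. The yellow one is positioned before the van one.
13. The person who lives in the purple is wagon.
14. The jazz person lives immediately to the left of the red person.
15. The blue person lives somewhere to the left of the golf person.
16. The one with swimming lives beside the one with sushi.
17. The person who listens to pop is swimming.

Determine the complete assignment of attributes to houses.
Solution:

House | Food | Vehicle | Sport | Music | Color
----------------------------------------------
  1   | pasta | truck | swimming | pop | yellow
  2   | sushi | wagon | soccer | jazz | purple
  3   | curry | sedan | tennis | rock | red
  4   | pizza | coupe | chess | blues | blue
  5   | tacos | van | golf | classical | green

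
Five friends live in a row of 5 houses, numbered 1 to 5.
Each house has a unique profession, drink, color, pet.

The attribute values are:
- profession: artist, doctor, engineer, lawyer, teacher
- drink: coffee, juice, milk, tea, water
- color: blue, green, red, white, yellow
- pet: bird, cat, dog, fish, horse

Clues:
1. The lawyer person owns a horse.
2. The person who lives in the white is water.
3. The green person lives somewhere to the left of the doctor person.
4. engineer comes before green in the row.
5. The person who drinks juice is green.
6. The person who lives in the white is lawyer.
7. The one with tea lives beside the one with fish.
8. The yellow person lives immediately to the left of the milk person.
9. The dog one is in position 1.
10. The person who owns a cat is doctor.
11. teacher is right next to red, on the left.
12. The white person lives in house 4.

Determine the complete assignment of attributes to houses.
Solution:

House | Profession | Drink | Color | Pet
----------------------------------------
  1   | teacher | tea | yellow | dog
  2   | engineer | milk | red | fish
  3   | artist | juice | green | bird
  4   | lawyer | water | white | horse
  5   | doctor | coffee | blue | cat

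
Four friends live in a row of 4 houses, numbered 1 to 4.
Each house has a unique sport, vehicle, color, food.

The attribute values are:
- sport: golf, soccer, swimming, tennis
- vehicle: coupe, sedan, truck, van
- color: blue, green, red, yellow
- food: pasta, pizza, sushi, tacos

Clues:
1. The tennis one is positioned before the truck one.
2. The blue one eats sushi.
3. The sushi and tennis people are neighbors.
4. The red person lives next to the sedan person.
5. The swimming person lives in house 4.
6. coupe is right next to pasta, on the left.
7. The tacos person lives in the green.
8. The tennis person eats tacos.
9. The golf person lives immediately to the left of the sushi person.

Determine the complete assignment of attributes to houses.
Solution:

House | Sport | Vehicle | Color | Food
--------------------------------------
  1   | golf | van | red | pizza
  2   | soccer | sedan | blue | sushi
  3   | tennis | coupe | green | tacos
  4   | swimming | truck | yellow | pasta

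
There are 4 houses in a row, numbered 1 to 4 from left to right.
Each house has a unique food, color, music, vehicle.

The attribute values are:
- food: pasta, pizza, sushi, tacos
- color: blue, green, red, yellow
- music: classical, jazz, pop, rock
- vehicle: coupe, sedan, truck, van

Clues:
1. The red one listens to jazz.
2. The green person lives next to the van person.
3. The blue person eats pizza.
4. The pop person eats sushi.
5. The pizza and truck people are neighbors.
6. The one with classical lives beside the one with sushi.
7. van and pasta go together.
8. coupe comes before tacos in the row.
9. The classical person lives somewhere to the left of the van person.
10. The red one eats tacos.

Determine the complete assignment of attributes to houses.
Solution:

House | Food | Color | Music | Vehicle
--------------------------------------
  1   | pizza | blue | classical | coupe
  2   | sushi | green | pop | truck
  3   | pasta | yellow | rock | van
  4   | tacos | red | jazz | sedan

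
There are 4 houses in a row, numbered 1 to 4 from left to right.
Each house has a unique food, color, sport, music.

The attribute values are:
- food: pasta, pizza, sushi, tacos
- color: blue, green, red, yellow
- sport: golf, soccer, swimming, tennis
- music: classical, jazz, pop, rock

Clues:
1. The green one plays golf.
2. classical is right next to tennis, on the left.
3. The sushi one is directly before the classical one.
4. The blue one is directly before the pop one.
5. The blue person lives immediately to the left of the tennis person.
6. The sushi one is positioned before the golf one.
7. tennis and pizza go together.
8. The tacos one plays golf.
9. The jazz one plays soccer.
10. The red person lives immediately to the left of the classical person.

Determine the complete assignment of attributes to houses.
Solution:

House | Food | Color | Sport | Music
------------------------------------
  1   | sushi | red | soccer | jazz
  2   | pasta | blue | swimming | classical
  3   | pizza | yellow | tennis | pop
  4   | tacos | green | golf | rock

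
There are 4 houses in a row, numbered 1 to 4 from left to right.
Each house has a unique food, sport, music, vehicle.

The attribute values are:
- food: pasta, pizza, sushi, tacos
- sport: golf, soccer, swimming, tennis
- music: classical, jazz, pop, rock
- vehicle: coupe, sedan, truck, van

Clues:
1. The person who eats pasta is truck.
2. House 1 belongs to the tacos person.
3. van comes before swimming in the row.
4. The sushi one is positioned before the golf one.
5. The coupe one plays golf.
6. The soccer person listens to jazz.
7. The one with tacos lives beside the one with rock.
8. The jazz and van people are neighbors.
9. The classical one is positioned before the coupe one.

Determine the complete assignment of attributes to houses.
Solution:

House | Food | Sport | Music | Vehicle
--------------------------------------
  1   | tacos | soccer | jazz | sedan
  2   | sushi | tennis | rock | van
  3   | pasta | swimming | classical | truck
  4   | pizza | golf | pop | coupe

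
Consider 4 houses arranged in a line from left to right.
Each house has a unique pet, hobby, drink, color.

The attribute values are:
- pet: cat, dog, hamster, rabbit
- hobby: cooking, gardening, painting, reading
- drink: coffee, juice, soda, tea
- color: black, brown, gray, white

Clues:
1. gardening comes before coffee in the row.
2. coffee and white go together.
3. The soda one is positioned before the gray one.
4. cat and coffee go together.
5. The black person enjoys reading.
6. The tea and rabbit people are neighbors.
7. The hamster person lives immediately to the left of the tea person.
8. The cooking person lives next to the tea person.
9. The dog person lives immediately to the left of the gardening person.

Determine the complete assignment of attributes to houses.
Solution:

House | Pet | Hobby | Drink | Color
-----------------------------------
  1   | hamster | cooking | soda | brown
  2   | dog | reading | tea | black
  3   | rabbit | gardening | juice | gray
  4   | cat | painting | coffee | white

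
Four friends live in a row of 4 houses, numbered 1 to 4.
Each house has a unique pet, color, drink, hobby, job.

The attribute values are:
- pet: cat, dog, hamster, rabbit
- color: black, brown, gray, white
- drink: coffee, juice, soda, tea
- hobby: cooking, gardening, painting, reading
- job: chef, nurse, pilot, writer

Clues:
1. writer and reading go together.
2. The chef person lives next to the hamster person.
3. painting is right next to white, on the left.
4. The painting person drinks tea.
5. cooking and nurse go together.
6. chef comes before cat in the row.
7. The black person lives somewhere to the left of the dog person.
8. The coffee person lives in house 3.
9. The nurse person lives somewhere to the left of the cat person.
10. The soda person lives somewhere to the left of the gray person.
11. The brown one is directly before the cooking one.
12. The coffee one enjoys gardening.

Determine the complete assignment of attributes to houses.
Solution:

House | Pet | Color | Drink | Hobby | Job
-----------------------------------------
  1   | rabbit | brown | tea | painting | chef
  2   | hamster | white | soda | cooking | nurse
  3   | cat | black | coffee | gardening | pilot
  4   | dog | gray | juice | reading | writer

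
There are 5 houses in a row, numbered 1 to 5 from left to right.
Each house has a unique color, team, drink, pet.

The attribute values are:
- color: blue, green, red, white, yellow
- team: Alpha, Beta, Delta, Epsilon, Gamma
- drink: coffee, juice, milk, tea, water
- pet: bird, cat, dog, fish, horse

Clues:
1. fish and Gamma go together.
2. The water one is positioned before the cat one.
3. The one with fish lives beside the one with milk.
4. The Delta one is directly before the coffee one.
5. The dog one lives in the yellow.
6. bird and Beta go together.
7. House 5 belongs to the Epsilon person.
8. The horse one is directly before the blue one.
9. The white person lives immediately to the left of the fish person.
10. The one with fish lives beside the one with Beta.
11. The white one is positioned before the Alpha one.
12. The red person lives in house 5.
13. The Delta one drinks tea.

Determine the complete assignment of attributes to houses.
Solution:

House | Color | Team | Drink | Pet
----------------------------------
  1   | white | Delta | tea | horse
  2   | blue | Gamma | coffee | fish
  3   | green | Beta | milk | bird
  4   | yellow | Alpha | water | dog
  5   | red | Epsilon | juice | cat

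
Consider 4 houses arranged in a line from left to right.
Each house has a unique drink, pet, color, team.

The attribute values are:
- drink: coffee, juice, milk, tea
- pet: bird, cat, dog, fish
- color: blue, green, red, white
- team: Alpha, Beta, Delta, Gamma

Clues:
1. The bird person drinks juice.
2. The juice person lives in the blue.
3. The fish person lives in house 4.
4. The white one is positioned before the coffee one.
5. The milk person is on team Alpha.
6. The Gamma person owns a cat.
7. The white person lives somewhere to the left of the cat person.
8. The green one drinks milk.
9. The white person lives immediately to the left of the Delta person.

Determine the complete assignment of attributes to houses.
Solution:

House | Drink | Pet | Color | Team
----------------------------------
  1   | tea | dog | white | Beta
  2   | juice | bird | blue | Delta
  3   | coffee | cat | red | Gamma
  4   | milk | fish | green | Alpha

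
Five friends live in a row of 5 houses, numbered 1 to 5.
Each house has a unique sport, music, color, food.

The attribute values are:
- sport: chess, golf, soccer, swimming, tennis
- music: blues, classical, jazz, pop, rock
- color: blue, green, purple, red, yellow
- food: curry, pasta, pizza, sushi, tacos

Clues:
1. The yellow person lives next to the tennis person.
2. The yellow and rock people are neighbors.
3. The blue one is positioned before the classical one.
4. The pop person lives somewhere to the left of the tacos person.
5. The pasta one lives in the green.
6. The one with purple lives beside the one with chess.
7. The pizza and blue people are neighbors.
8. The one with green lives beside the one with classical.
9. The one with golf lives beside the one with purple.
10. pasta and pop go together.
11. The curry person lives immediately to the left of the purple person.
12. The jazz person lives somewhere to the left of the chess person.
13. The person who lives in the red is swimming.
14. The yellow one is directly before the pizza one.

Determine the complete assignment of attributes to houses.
Solution:

House | Sport | Music | Color | Food
------------------------------------
  1   | golf | jazz | yellow | curry
  2   | tennis | rock | purple | pizza
  3   | chess | blues | blue | sushi
  4   | soccer | pop | green | pasta
  5   | swimming | classical | red | tacos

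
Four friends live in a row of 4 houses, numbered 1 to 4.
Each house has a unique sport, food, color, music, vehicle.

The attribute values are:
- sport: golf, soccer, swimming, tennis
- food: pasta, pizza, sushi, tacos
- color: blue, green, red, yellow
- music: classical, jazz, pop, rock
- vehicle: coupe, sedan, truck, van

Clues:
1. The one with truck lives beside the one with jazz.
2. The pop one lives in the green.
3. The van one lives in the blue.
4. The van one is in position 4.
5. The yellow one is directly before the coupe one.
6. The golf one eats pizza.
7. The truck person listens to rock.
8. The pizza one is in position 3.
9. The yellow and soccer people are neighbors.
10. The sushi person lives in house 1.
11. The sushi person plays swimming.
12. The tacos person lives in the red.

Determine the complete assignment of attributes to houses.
Solution:

House | Sport | Food | Color | Music | Vehicle
----------------------------------------------
  1   | swimming | sushi | yellow | rock | truck
  2   | soccer | tacos | red | jazz | coupe
  3   | golf | pizza | green | pop | sedan
  4   | tennis | pasta | blue | classical | van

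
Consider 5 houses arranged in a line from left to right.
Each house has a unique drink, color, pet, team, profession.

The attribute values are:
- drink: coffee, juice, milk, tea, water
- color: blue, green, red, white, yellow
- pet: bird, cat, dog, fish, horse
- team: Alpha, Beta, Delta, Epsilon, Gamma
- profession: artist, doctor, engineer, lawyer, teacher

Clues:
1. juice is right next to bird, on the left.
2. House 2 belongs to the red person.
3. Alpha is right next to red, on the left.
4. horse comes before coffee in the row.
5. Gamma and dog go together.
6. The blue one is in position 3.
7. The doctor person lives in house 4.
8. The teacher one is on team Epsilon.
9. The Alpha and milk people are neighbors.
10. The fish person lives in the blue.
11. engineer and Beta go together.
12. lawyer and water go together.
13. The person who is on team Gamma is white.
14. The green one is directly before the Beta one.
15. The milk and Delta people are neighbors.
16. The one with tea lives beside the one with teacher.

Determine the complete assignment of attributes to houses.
Solution:

House | Drink | Color | Pet | Team | Profession
-----------------------------------------------
  1   | juice | green | horse | Alpha | artist
  2   | milk | red | bird | Beta | engineer
  3   | water | blue | fish | Delta | lawyer
  4   | tea | white | dog | Gamma | doctor
  5   | coffee | yellow | cat | Epsilon | teacher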